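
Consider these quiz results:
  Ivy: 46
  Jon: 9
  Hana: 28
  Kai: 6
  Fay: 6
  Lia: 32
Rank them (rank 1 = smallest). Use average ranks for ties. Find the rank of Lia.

Sorted (ascending): 6, 6, 9, 28, 32, 46
The 2 values of 6 occupy positions 1–2 → average rank (1+2)/2 = 1.5.
Lia has value 32 → rank 5.

5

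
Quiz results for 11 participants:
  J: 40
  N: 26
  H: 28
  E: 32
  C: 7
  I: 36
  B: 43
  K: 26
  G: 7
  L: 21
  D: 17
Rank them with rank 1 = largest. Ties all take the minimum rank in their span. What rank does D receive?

9

Sorted (descending): 43, 40, 36, 32, 28, 26, 26, 21, 17, 7, 7
The 2 values of 26 occupy positions 6–7 → each gets rank 6.
The 2 values of 7 occupy positions 10–11 → each gets rank 10.
D has value 17 → rank 9.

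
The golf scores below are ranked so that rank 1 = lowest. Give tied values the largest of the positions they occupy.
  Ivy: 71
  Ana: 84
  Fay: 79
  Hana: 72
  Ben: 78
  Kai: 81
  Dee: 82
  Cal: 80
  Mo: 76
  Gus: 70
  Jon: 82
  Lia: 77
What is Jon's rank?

Sorted (ascending): 70, 71, 72, 76, 77, 78, 79, 80, 81, 82, 82, 84
The 2 values of 82 occupy positions 10–11 → each gets rank 11.
Jon has value 82 → rank 11.

11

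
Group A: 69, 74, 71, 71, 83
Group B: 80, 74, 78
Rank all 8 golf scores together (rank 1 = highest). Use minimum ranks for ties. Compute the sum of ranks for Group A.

25

Sorted (descending): 83, 80, 78, 74, 74, 71, 71, 69
The 2 values of 74 occupy positions 4–5 → each gets rank 4.
The 2 values of 71 occupy positions 6–7 → each gets rank 6.
Group A values → pooled ranks: 69→8, 74→4, 71→6, 71→6, 83→1
Rank sum = 8 + 4 + 6 + 6 + 1 = 25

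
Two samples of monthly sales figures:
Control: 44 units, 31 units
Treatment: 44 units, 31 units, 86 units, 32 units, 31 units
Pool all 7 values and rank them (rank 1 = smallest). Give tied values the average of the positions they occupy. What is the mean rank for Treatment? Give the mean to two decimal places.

4.10

Sorted (ascending): 31, 31, 31, 32, 44, 44, 86
The 3 values of 31 occupy positions 1–3 → average rank 2.
The 2 values of 44 occupy positions 5–6 → average rank (5+6)/2 = 5.5.
Treatment values → pooled ranks: 44→5.5, 31→2, 86→7, 32→4, 31→2
Mean rank = (5.5 + 2 + 7 + 4 + 2) / 5 = 4.10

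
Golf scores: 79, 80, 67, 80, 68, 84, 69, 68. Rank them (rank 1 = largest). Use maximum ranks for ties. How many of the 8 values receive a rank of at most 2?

1

Sorted (descending): 84, 80, 80, 79, 69, 68, 68, 67
The 2 values of 80 occupy positions 2–3 → each gets rank 3.
The 2 values of 68 occupy positions 6–7 → each gets rank 7.
Ranks ≤ 2: {1} → 1 value.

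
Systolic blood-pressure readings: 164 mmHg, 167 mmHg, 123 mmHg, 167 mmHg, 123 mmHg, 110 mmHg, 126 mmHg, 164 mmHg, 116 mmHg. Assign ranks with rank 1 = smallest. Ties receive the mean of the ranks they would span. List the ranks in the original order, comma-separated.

6.5, 8.5, 3.5, 8.5, 3.5, 1, 5, 6.5, 2

Sorted (ascending): 110, 116, 123, 123, 126, 164, 164, 167, 167
The 2 values of 123 occupy positions 3–4 → average rank (3+4)/2 = 3.5.
The 2 values of 164 occupy positions 6–7 → average rank (6+7)/2 = 6.5.
The 2 values of 167 occupy positions 8–9 → average rank (8+9)/2 = 8.5.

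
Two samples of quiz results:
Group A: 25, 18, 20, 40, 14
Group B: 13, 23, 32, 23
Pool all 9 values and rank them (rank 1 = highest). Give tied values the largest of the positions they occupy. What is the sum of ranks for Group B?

21

Sorted (descending): 40, 32, 25, 23, 23, 20, 18, 14, 13
The 2 values of 23 occupy positions 4–5 → each gets rank 5.
Group B values → pooled ranks: 13→9, 23→5, 32→2, 23→5
Rank sum = 9 + 5 + 2 + 5 = 21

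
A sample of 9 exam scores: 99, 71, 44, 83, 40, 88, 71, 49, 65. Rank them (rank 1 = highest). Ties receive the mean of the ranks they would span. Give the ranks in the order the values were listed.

1, 4.5, 8, 3, 9, 2, 4.5, 7, 6

Sorted (descending): 99, 88, 83, 71, 71, 65, 49, 44, 40
The 2 values of 71 occupy positions 4–5 → average rank (4+5)/2 = 4.5.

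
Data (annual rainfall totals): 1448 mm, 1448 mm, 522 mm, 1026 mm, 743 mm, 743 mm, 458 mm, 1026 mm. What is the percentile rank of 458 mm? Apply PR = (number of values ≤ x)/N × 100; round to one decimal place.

12.5

N = 8.
Strictly below 458: 0. Equal to 458: 1.
PR = 1/8 × 100 = 12.5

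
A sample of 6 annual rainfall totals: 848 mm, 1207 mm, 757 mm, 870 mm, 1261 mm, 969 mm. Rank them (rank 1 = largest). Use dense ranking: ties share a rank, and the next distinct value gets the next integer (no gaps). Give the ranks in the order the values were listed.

5, 2, 6, 4, 1, 3

Sorted (descending): 1261, 1207, 969, 870, 848, 757
No ties — each value takes its position as its rank.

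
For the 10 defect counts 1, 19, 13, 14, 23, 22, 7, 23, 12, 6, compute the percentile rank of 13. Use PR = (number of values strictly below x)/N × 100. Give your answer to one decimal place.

N = 10.
Strictly below 13: 4. Equal to 13: 1.
PR = 4/10 × 100 = 40.0

40.0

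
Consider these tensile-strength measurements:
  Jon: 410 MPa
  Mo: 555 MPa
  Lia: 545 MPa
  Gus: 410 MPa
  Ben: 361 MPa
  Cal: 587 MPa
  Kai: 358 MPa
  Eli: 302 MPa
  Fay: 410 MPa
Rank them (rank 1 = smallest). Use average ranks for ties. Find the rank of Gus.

5

Sorted (ascending): 302, 358, 361, 410, 410, 410, 545, 555, 587
The 3 values of 410 occupy positions 4–6 → average rank 5.
Gus has value 410 MPa → rank 5.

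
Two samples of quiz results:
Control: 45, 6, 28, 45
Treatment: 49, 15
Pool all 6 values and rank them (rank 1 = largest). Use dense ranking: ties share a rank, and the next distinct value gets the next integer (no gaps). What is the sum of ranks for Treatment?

Sorted (descending): 49, 45, 45, 28, 15, 6
The 2 values of 45 share dense rank 2.
Remaining distinct values take the next consecutive integers.
Treatment values → pooled ranks: 49→1, 15→4
Rank sum = 1 + 4 = 5

5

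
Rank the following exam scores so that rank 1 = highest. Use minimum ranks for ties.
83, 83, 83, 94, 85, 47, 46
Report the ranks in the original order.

3, 3, 3, 1, 2, 6, 7

Sorted (descending): 94, 85, 83, 83, 83, 47, 46
The 3 values of 83 occupy positions 3–5 → each gets rank 3.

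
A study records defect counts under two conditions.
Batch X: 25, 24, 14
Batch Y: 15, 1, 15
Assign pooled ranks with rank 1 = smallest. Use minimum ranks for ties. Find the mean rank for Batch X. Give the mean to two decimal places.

4.33

Sorted (ascending): 1, 14, 15, 15, 24, 25
The 2 values of 15 occupy positions 3–4 → each gets rank 3.
Batch X values → pooled ranks: 25→6, 24→5, 14→2
Mean rank = (6 + 5 + 2) / 3 = 4.33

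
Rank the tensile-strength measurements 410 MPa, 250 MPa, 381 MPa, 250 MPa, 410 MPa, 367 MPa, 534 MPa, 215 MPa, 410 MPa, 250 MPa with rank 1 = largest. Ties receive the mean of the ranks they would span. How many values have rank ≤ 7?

6

Sorted (descending): 534, 410, 410, 410, 381, 367, 250, 250, 250, 215
The 3 values of 410 occupy positions 2–4 → average rank 3.
The 3 values of 250 occupy positions 7–9 → average rank 8.
Ranks ≤ 7: {1, 3, 3, 3, 5, 6} → 6 values.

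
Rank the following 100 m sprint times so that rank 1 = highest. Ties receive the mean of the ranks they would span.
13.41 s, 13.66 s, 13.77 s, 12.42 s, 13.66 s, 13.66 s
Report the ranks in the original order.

Sorted (descending): 13.77, 13.66, 13.66, 13.66, 13.41, 12.42
The 3 values of 13.66 occupy positions 2–4 → average rank 3.

5, 3, 1, 6, 3, 3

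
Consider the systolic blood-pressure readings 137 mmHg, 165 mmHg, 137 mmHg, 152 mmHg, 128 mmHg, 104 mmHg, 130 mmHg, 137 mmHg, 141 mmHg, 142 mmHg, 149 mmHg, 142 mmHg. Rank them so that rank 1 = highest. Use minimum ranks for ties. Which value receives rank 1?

165

Sorted (descending): 165, 152, 149, 142, 142, 141, 137, 137, 137, 130, 128, 104
The 2 values of 142 occupy positions 4–5 → each gets rank 4.
The 3 values of 137 occupy positions 7–9 → each gets rank 7.
Rank 1 → value 165.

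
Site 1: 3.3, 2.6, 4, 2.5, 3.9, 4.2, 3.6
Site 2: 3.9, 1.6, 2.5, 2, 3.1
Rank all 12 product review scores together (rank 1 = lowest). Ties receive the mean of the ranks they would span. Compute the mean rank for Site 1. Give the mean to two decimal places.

8.00

Sorted (ascending): 1.6, 2, 2.5, 2.5, 2.6, 3.1, 3.3, 3.6, 3.9, 3.9, 4, 4.2
The 2 values of 2.5 occupy positions 3–4 → average rank (3+4)/2 = 3.5.
The 2 values of 3.9 occupy positions 9–10 → average rank (9+10)/2 = 9.5.
Site 1 values → pooled ranks: 3.3→7, 2.6→5, 4→11, 2.5→3.5, 3.9→9.5, 4.2→12, 3.6→8
Mean rank = (7 + 5 + 11 + 3.5 + 9.5 + 12 + 8) / 7 = 8.00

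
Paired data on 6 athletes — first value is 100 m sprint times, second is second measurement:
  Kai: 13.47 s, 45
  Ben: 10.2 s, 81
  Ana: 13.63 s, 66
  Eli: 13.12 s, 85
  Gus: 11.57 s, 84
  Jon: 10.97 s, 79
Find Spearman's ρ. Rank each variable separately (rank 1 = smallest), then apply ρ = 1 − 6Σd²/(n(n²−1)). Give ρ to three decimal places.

-0.429

Ranks of variable 1: 5, 1, 6, 4, 3, 2
Ranks of variable 2: 1, 4, 2, 6, 5, 3
d = r₁ − r₂: 4, -3, 4, -2, -2, -1
d²: 16, 9, 16, 4, 4, 1; Σd² = 50
ρ = 1 − 6·50/(6·35) = 1 − 300/210 = -0.429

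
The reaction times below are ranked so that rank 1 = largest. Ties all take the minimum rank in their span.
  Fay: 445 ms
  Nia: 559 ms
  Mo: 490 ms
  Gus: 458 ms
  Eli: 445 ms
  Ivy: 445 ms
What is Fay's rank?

Sorted (descending): 559, 490, 458, 445, 445, 445
The 3 values of 445 occupy positions 4–6 → each gets rank 4.
Fay has value 445 ms → rank 4.

4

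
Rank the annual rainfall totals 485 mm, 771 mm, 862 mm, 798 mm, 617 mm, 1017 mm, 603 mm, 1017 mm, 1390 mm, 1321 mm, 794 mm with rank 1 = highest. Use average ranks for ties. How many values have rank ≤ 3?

Sorted (descending): 1390, 1321, 1017, 1017, 862, 798, 794, 771, 617, 603, 485
The 2 values of 1017 occupy positions 3–4 → average rank (3+4)/2 = 3.5.
Ranks ≤ 3: {1, 2} → 2 values.

2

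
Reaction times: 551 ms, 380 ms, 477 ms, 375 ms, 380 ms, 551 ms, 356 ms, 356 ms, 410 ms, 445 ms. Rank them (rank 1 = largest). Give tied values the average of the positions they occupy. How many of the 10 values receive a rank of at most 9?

Sorted (descending): 551, 551, 477, 445, 410, 380, 380, 375, 356, 356
The 2 values of 551 occupy positions 1–2 → average rank (1+2)/2 = 1.5.
The 2 values of 380 occupy positions 6–7 → average rank (6+7)/2 = 6.5.
The 2 values of 356 occupy positions 9–10 → average rank (9+10)/2 = 9.5.
Ranks ≤ 9: {1.5, 1.5, 3, 4, 5, 6.5, 6.5, 8} → 8 values.

8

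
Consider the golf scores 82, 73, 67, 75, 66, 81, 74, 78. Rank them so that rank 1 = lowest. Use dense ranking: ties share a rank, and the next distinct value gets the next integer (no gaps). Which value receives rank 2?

67

Sorted (ascending): 66, 67, 73, 74, 75, 78, 81, 82
No ties — each value takes its position as its rank.
Rank 2 → value 67.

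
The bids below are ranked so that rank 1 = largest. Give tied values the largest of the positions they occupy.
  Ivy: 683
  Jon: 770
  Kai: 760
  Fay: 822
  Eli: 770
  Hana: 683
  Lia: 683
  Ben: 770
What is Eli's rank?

4

Sorted (descending): 822, 770, 770, 770, 760, 683, 683, 683
The 3 values of 770 occupy positions 2–4 → each gets rank 4.
The 3 values of 683 occupy positions 6–8 → each gets rank 8.
Eli has value 770 → rank 4.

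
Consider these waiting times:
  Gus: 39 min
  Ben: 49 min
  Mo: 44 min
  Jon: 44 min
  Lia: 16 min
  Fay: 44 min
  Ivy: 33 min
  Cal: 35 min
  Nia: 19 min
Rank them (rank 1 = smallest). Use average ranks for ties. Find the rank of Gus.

5

Sorted (ascending): 16, 19, 33, 35, 39, 44, 44, 44, 49
The 3 values of 44 occupy positions 6–8 → average rank 7.
Gus has value 39 min → rank 5.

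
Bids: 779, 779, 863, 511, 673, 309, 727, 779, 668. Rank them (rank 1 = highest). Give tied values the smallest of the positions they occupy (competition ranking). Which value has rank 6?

Sorted (descending): 863, 779, 779, 779, 727, 673, 668, 511, 309
The 3 values of 779 occupy positions 2–4 → each gets rank 2.
Rank 6 → value 673.

673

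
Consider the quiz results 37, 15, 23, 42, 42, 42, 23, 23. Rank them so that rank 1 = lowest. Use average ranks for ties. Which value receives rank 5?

Sorted (ascending): 15, 23, 23, 23, 37, 42, 42, 42
The 3 values of 23 occupy positions 2–4 → average rank 3.
The 3 values of 42 occupy positions 6–8 → average rank 7.
Rank 5 → value 37.

37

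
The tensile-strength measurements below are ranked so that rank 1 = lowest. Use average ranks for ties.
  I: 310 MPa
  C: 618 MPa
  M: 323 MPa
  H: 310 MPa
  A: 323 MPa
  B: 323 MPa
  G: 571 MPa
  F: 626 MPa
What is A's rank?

4

Sorted (ascending): 310, 310, 323, 323, 323, 571, 618, 626
The 2 values of 310 occupy positions 1–2 → average rank (1+2)/2 = 1.5.
The 3 values of 323 occupy positions 3–5 → average rank 4.
A has value 323 MPa → rank 4.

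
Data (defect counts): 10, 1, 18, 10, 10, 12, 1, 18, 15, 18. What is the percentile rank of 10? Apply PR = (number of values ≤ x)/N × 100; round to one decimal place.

N = 10.
Strictly below 10: 2. Equal to 10: 3.
PR = 5/10 × 100 = 50.0

50.0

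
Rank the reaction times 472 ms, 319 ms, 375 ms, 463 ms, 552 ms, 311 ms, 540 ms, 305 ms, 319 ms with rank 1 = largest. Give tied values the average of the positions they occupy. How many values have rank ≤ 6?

5

Sorted (descending): 552, 540, 472, 463, 375, 319, 319, 311, 305
The 2 values of 319 occupy positions 6–7 → average rank (6+7)/2 = 6.5.
Ranks ≤ 6: {1, 2, 3, 4, 5} → 5 values.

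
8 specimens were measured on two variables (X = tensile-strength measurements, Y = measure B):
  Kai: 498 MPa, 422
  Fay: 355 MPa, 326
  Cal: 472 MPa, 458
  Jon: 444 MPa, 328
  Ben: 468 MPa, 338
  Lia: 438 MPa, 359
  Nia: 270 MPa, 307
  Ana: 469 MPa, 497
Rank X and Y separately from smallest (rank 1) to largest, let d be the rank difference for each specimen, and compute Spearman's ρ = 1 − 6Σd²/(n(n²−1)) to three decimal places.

Ranks of variable 1: 8, 2, 7, 4, 5, 3, 1, 6
Ranks of variable 2: 6, 2, 7, 3, 4, 5, 1, 8
d = r₁ − r₂: 2, 0, 0, 1, 1, -2, 0, -2
d²: 4, 0, 0, 1, 1, 4, 0, 4; Σd² = 14
ρ = 1 − 6·14/(8·63) = 1 − 84/504 = 0.833

0.833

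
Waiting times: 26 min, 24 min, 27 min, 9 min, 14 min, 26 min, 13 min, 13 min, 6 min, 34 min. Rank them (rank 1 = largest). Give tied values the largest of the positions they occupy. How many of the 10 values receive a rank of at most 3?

2

Sorted (descending): 34, 27, 26, 26, 24, 14, 13, 13, 9, 6
The 2 values of 26 occupy positions 3–4 → each gets rank 4.
The 2 values of 13 occupy positions 7–8 → each gets rank 8.
Ranks ≤ 3: {1, 2} → 2 values.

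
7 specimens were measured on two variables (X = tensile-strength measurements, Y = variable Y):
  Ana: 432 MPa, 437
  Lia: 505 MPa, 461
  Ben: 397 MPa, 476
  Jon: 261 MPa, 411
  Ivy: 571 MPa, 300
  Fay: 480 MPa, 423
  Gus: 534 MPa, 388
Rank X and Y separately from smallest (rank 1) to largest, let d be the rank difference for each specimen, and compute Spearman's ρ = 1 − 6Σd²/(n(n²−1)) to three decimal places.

Ranks of variable 1: 3, 5, 2, 1, 7, 4, 6
Ranks of variable 2: 5, 6, 7, 3, 1, 4, 2
d = r₁ − r₂: -2, -1, -5, -2, 6, 0, 4
d²: 4, 1, 25, 4, 36, 0, 16; Σd² = 86
ρ = 1 − 6·86/(7·48) = 1 − 516/336 = -0.536

-0.536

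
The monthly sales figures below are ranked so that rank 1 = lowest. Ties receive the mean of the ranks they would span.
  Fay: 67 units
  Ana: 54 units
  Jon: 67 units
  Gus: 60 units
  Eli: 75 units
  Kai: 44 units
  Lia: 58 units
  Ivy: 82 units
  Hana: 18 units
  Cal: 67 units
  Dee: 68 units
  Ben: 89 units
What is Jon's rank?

7

Sorted (ascending): 18, 44, 54, 58, 60, 67, 67, 67, 68, 75, 82, 89
The 3 values of 67 occupy positions 6–8 → average rank 7.
Jon has value 67 units → rank 7.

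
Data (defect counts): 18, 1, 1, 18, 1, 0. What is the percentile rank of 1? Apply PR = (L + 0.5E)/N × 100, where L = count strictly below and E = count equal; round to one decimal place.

41.7

N = 6.
Strictly below 1: 1. Equal to 1: 3.
PR = (1 + 0.5·3)/6 × 100 = 41.7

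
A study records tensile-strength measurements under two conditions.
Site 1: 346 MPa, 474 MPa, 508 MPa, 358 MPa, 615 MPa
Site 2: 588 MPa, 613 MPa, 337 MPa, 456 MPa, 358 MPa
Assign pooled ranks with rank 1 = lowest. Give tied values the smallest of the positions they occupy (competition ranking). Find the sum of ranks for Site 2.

26

Sorted (ascending): 337, 346, 358, 358, 456, 474, 508, 588, 613, 615
The 2 values of 358 occupy positions 3–4 → each gets rank 3.
Site 2 values → pooled ranks: 588→8, 613→9, 337→1, 456→5, 358→3
Rank sum = 8 + 9 + 1 + 5 + 3 = 26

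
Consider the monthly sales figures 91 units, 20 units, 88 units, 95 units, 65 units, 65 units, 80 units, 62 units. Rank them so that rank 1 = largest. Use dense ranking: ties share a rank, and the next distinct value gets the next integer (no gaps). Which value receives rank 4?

80

Sorted (descending): 95, 91, 88, 80, 65, 65, 62, 20
The 2 values of 65 share dense rank 5.
Remaining distinct values take the next consecutive integers.
Rank 4 → value 80.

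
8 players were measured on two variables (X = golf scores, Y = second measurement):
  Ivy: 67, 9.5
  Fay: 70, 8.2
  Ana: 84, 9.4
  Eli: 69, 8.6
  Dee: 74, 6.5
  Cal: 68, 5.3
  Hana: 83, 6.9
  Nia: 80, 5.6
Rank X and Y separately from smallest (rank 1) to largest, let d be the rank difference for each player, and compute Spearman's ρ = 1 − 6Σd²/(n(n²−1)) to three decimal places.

-0.071

Ranks of variable 1: 1, 4, 8, 3, 5, 2, 7, 6
Ranks of variable 2: 8, 5, 7, 6, 3, 1, 4, 2
d = r₁ − r₂: -7, -1, 1, -3, 2, 1, 3, 4
d²: 49, 1, 1, 9, 4, 1, 9, 16; Σd² = 90
ρ = 1 − 6·90/(8·63) = 1 − 540/504 = -0.071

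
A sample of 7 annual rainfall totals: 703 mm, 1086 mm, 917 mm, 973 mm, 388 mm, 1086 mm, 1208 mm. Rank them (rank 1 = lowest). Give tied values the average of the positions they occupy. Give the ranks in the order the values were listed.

2, 5.5, 3, 4, 1, 5.5, 7

Sorted (ascending): 388, 703, 917, 973, 1086, 1086, 1208
The 2 values of 1086 occupy positions 5–6 → average rank (5+6)/2 = 5.5.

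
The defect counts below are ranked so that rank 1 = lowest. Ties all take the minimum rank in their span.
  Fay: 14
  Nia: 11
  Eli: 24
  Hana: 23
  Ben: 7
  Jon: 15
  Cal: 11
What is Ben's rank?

Sorted (ascending): 7, 11, 11, 14, 15, 23, 24
The 2 values of 11 occupy positions 2–3 → each gets rank 2.
Ben has value 7 → rank 1.

1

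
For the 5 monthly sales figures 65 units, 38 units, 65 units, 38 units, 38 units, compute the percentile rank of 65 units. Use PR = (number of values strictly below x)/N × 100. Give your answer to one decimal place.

N = 5.
Strictly below 65: 3. Equal to 65: 2.
PR = 3/5 × 100 = 60.0

60.0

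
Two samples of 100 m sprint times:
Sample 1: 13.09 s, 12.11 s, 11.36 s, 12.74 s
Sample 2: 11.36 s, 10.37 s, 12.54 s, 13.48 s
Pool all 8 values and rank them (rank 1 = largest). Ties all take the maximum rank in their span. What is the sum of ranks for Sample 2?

Sorted (descending): 13.48, 13.09, 12.74, 12.54, 12.11, 11.36, 11.36, 10.37
The 2 values of 11.36 occupy positions 6–7 → each gets rank 7.
Sample 2 values → pooled ranks: 11.36→7, 10.37→8, 12.54→4, 13.48→1
Rank sum = 7 + 8 + 4 + 1 = 20

20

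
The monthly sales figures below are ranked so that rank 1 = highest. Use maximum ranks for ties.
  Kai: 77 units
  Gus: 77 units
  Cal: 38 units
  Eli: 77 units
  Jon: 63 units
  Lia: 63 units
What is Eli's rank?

3

Sorted (descending): 77, 77, 77, 63, 63, 38
The 3 values of 77 occupy positions 1–3 → each gets rank 3.
The 2 values of 63 occupy positions 4–5 → each gets rank 5.
Eli has value 77 units → rank 3.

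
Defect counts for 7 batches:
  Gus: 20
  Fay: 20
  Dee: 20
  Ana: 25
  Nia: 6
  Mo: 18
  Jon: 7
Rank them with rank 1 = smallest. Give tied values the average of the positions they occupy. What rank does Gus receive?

5

Sorted (ascending): 6, 7, 18, 20, 20, 20, 25
The 3 values of 20 occupy positions 4–6 → average rank 5.
Gus has value 20 → rank 5.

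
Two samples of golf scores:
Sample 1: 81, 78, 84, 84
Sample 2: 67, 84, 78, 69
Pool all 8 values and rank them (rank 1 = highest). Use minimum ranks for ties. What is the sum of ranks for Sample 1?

11

Sorted (descending): 84, 84, 84, 81, 78, 78, 69, 67
The 3 values of 84 occupy positions 1–3 → each gets rank 1.
The 2 values of 78 occupy positions 5–6 → each gets rank 5.
Sample 1 values → pooled ranks: 81→4, 78→5, 84→1, 84→1
Rank sum = 4 + 5 + 1 + 1 = 11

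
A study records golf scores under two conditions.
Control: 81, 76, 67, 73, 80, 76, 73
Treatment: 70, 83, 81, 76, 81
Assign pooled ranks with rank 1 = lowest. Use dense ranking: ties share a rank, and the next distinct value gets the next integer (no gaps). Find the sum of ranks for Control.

Sorted (ascending): 67, 70, 73, 73, 76, 76, 76, 80, 81, 81, 81, 83
The 2 values of 73 share dense rank 3.
The 3 values of 76 share dense rank 4.
The 3 values of 81 share dense rank 6.
Remaining distinct values take the next consecutive integers.
Control values → pooled ranks: 81→6, 76→4, 67→1, 73→3, 80→5, 76→4, 73→3
Rank sum = 6 + 4 + 1 + 3 + 5 + 4 + 3 = 26

26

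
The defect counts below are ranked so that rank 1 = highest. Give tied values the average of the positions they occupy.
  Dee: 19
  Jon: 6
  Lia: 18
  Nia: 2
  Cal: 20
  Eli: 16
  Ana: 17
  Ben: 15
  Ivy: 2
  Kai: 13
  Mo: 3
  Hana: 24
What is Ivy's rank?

11.5

Sorted (descending): 24, 20, 19, 18, 17, 16, 15, 13, 6, 3, 2, 2
The 2 values of 2 occupy positions 11–12 → average rank (11+12)/2 = 11.5.
Ivy has value 2 → rank 11.5.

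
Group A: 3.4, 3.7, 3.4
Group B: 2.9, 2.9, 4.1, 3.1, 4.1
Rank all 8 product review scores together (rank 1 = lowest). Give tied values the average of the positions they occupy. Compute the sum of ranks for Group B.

Sorted (ascending): 2.9, 2.9, 3.1, 3.4, 3.4, 3.7, 4.1, 4.1
The 2 values of 2.9 occupy positions 1–2 → average rank (1+2)/2 = 1.5.
The 2 values of 3.4 occupy positions 4–5 → average rank (4+5)/2 = 4.5.
The 2 values of 4.1 occupy positions 7–8 → average rank (7+8)/2 = 7.5.
Group B values → pooled ranks: 2.9→1.5, 2.9→1.5, 4.1→7.5, 3.1→3, 4.1→7.5
Rank sum = 1.5 + 1.5 + 7.5 + 3 + 7.5 = 21

21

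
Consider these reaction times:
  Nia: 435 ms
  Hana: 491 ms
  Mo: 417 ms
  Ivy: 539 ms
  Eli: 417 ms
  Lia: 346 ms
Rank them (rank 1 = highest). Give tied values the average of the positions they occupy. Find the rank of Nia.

Sorted (descending): 539, 491, 435, 417, 417, 346
The 2 values of 417 occupy positions 4–5 → average rank (4+5)/2 = 4.5.
Nia has value 435 ms → rank 3.

3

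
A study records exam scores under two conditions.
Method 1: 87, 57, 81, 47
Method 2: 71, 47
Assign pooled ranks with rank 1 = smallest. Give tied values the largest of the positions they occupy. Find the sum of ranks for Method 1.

16

Sorted (ascending): 47, 47, 57, 71, 81, 87
The 2 values of 47 occupy positions 1–2 → each gets rank 2.
Method 1 values → pooled ranks: 87→6, 57→3, 81→5, 47→2
Rank sum = 6 + 3 + 5 + 2 = 16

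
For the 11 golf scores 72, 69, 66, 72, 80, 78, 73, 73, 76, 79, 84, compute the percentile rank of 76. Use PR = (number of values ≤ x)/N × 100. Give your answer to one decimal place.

N = 11.
Strictly below 76: 6. Equal to 76: 1.
PR = 7/11 × 100 = 63.6

63.6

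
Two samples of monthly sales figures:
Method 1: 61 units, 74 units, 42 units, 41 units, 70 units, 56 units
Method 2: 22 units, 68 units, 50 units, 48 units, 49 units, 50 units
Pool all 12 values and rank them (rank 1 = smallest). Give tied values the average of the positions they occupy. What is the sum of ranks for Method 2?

33

Sorted (ascending): 22, 41, 42, 48, 49, 50, 50, 56, 61, 68, 70, 74
The 2 values of 50 occupy positions 6–7 → average rank (6+7)/2 = 6.5.
Method 2 values → pooled ranks: 22→1, 68→10, 50→6.5, 48→4, 49→5, 50→6.5
Rank sum = 1 + 10 + 6.5 + 4 + 5 + 6.5 = 33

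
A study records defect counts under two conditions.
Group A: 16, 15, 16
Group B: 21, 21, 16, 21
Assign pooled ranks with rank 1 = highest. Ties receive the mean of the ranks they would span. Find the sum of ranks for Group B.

11

Sorted (descending): 21, 21, 21, 16, 16, 16, 15
The 3 values of 21 occupy positions 1–3 → average rank 2.
The 3 values of 16 occupy positions 4–6 → average rank 5.
Group B values → pooled ranks: 21→2, 21→2, 16→5, 21→2
Rank sum = 2 + 2 + 5 + 2 = 11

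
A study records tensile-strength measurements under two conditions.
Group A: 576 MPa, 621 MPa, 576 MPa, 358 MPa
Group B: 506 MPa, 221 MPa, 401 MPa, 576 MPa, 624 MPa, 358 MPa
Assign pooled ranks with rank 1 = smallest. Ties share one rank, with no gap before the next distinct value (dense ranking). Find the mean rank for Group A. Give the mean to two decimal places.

4.50

Sorted (ascending): 221, 358, 358, 401, 506, 576, 576, 576, 621, 624
The 2 values of 358 share dense rank 2.
The 3 values of 576 share dense rank 5.
Remaining distinct values take the next consecutive integers.
Group A values → pooled ranks: 576→5, 621→6, 576→5, 358→2
Mean rank = (5 + 6 + 5 + 2) / 4 = 4.50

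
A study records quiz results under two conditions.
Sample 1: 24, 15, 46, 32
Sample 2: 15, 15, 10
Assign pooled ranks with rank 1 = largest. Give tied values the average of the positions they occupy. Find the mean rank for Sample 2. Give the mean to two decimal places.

5.67

Sorted (descending): 46, 32, 24, 15, 15, 15, 10
The 3 values of 15 occupy positions 4–6 → average rank 5.
Sample 2 values → pooled ranks: 15→5, 15→5, 10→7
Mean rank = (5 + 5 + 7) / 3 = 5.67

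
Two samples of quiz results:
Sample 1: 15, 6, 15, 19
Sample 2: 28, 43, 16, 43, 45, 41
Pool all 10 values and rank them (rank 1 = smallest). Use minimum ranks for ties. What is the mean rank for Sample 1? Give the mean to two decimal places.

Sorted (ascending): 6, 15, 15, 16, 19, 28, 41, 43, 43, 45
The 2 values of 15 occupy positions 2–3 → each gets rank 2.
The 2 values of 43 occupy positions 8–9 → each gets rank 8.
Sample 1 values → pooled ranks: 15→2, 6→1, 15→2, 19→5
Mean rank = (2 + 1 + 2 + 5) / 4 = 2.50

2.50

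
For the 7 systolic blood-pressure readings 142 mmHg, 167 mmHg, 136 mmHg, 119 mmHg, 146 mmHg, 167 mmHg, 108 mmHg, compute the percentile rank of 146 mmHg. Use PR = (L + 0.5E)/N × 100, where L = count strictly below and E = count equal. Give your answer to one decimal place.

64.3

N = 7.
Strictly below 146: 4. Equal to 146: 1.
PR = (4 + 0.5·1)/7 × 100 = 64.3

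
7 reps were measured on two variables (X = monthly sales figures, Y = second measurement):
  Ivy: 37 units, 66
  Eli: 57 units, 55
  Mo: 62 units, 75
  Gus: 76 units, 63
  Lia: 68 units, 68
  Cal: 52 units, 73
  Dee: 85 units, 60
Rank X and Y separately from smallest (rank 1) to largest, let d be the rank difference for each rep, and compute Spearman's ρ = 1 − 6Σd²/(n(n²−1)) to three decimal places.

-0.286

Ranks of variable 1: 1, 3, 4, 6, 5, 2, 7
Ranks of variable 2: 4, 1, 7, 3, 5, 6, 2
d = r₁ − r₂: -3, 2, -3, 3, 0, -4, 5
d²: 9, 4, 9, 9, 0, 16, 25; Σd² = 72
ρ = 1 − 6·72/(7·48) = 1 − 432/336 = -0.286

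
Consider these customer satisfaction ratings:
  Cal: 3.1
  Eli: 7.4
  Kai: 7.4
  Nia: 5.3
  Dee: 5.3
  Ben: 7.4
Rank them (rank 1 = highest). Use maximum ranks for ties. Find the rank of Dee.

Sorted (descending): 7.4, 7.4, 7.4, 5.3, 5.3, 3.1
The 3 values of 7.4 occupy positions 1–3 → each gets rank 3.
The 2 values of 5.3 occupy positions 4–5 → each gets rank 5.
Dee has value 5.3 → rank 5.

5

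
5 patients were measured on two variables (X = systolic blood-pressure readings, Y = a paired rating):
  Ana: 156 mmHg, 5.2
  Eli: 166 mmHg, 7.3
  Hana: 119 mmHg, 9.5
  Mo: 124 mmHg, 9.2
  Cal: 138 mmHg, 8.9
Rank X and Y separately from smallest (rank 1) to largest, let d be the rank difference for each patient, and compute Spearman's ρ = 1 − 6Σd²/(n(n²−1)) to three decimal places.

-0.900

Ranks of variable 1: 4, 5, 1, 2, 3
Ranks of variable 2: 1, 2, 5, 4, 3
d = r₁ − r₂: 3, 3, -4, -2, 0
d²: 9, 9, 16, 4, 0; Σd² = 38
ρ = 1 − 6·38/(5·24) = 1 − 228/120 = -0.900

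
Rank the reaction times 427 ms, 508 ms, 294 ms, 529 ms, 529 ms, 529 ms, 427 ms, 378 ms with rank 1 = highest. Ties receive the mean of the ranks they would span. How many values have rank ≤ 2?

Sorted (descending): 529, 529, 529, 508, 427, 427, 378, 294
The 3 values of 529 occupy positions 1–3 → average rank 2.
The 2 values of 427 occupy positions 5–6 → average rank (5+6)/2 = 5.5.
Ranks ≤ 2: {2, 2, 2} → 3 values.

3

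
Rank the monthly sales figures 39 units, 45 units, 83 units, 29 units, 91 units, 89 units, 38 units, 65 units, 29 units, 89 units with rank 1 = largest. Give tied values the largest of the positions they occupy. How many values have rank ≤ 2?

Sorted (descending): 91, 89, 89, 83, 65, 45, 39, 38, 29, 29
The 2 values of 89 occupy positions 2–3 → each gets rank 3.
The 2 values of 29 occupy positions 9–10 → each gets rank 10.
Ranks ≤ 2: {1} → 1 value.

1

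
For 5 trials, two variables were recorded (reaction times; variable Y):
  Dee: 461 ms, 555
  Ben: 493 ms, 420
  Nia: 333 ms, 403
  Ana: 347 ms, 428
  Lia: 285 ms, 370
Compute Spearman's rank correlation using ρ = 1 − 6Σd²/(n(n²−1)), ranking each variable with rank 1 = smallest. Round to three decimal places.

Ranks of variable 1: 4, 5, 2, 3, 1
Ranks of variable 2: 5, 3, 2, 4, 1
d = r₁ − r₂: -1, 2, 0, -1, 0
d²: 1, 4, 0, 1, 0; Σd² = 6
ρ = 1 − 6·6/(5·24) = 1 − 36/120 = 0.700

0.700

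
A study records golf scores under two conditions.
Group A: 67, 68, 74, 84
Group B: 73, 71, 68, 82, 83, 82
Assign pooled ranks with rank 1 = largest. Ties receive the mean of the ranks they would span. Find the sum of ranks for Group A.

Sorted (descending): 84, 83, 82, 82, 74, 73, 71, 68, 68, 67
The 2 values of 82 occupy positions 3–4 → average rank (3+4)/2 = 3.5.
The 2 values of 68 occupy positions 8–9 → average rank (8+9)/2 = 8.5.
Group A values → pooled ranks: 67→10, 68→8.5, 74→5, 84→1
Rank sum = 10 + 8.5 + 5 + 1 = 24.5

24.5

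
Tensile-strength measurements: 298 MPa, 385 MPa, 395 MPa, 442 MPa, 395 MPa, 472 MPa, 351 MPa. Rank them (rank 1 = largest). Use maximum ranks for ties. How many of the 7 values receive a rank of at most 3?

2

Sorted (descending): 472, 442, 395, 395, 385, 351, 298
The 2 values of 395 occupy positions 3–4 → each gets rank 4.
Ranks ≤ 3: {1, 2} → 2 values.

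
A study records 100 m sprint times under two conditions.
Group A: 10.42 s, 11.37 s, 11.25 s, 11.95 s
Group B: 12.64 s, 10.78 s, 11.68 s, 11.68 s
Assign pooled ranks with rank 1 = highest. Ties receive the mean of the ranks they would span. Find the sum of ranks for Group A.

21

Sorted (descending): 12.64, 11.95, 11.68, 11.68, 11.37, 11.25, 10.78, 10.42
The 2 values of 11.68 occupy positions 3–4 → average rank (3+4)/2 = 3.5.
Group A values → pooled ranks: 10.42→8, 11.37→5, 11.25→6, 11.95→2
Rank sum = 8 + 5 + 6 + 2 = 21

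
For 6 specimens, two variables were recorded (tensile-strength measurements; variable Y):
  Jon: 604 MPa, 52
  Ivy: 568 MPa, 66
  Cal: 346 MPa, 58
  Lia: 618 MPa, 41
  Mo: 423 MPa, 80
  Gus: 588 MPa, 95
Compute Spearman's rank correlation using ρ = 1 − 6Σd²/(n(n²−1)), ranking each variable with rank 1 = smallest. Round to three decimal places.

-0.486

Ranks of variable 1: 5, 3, 1, 6, 2, 4
Ranks of variable 2: 2, 4, 3, 1, 5, 6
d = r₁ − r₂: 3, -1, -2, 5, -3, -2
d²: 9, 1, 4, 25, 9, 4; Σd² = 52
ρ = 1 − 6·52/(6·35) = 1 − 312/210 = -0.486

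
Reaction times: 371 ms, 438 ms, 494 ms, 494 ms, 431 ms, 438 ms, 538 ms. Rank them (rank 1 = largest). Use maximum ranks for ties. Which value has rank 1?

538

Sorted (descending): 538, 494, 494, 438, 438, 431, 371
The 2 values of 494 occupy positions 2–3 → each gets rank 3.
The 2 values of 438 occupy positions 4–5 → each gets rank 5.
Rank 1 → value 538.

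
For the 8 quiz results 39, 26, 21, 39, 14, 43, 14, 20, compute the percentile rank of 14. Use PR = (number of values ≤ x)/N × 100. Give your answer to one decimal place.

25.0

N = 8.
Strictly below 14: 0. Equal to 14: 2.
PR = 2/8 × 100 = 25.0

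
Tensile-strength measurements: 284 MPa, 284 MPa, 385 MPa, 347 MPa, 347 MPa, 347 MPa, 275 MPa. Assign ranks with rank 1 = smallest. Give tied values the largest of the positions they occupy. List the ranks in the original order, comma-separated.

3, 3, 7, 6, 6, 6, 1

Sorted (ascending): 275, 284, 284, 347, 347, 347, 385
The 2 values of 284 occupy positions 2–3 → each gets rank 3.
The 3 values of 347 occupy positions 4–6 → each gets rank 6.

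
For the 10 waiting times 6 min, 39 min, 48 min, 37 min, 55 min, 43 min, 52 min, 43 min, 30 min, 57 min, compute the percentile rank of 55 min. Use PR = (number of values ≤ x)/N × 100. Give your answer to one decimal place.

N = 10.
Strictly below 55: 8. Equal to 55: 1.
PR = 9/10 × 100 = 90.0

90.0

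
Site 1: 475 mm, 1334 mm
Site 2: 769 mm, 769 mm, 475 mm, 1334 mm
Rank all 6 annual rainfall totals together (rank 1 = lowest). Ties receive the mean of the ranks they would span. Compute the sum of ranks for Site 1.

7

Sorted (ascending): 475, 475, 769, 769, 1334, 1334
The 2 values of 475 occupy positions 1–2 → average rank (1+2)/2 = 1.5.
The 2 values of 769 occupy positions 3–4 → average rank (3+4)/2 = 3.5.
The 2 values of 1334 occupy positions 5–6 → average rank (5+6)/2 = 5.5.
Site 1 values → pooled ranks: 475→1.5, 1334→5.5
Rank sum = 1.5 + 5.5 = 7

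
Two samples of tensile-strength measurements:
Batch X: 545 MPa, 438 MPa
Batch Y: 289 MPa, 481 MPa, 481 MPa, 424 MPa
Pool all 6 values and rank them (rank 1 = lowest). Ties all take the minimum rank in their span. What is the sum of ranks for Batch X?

Sorted (ascending): 289, 424, 438, 481, 481, 545
The 2 values of 481 occupy positions 4–5 → each gets rank 4.
Batch X values → pooled ranks: 545→6, 438→3
Rank sum = 6 + 3 = 9

9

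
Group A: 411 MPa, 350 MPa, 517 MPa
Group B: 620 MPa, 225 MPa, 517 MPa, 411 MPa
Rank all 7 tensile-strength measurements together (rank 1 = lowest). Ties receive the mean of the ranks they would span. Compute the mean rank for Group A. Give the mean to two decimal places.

3.67

Sorted (ascending): 225, 350, 411, 411, 517, 517, 620
The 2 values of 411 occupy positions 3–4 → average rank (3+4)/2 = 3.5.
The 2 values of 517 occupy positions 5–6 → average rank (5+6)/2 = 5.5.
Group A values → pooled ranks: 411→3.5, 350→2, 517→5.5
Mean rank = (3.5 + 2 + 5.5) / 3 = 3.67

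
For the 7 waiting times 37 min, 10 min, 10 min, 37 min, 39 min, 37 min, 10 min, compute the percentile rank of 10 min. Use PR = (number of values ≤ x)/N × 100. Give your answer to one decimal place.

42.9

N = 7.
Strictly below 10: 0. Equal to 10: 3.
PR = 3/7 × 100 = 42.9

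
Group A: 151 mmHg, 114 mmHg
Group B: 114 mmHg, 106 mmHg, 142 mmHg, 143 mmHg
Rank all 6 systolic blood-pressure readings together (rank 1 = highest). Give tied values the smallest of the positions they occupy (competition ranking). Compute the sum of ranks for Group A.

Sorted (descending): 151, 143, 142, 114, 114, 106
The 2 values of 114 occupy positions 4–5 → each gets rank 4.
Group A values → pooled ranks: 151→1, 114→4
Rank sum = 1 + 4 = 5

5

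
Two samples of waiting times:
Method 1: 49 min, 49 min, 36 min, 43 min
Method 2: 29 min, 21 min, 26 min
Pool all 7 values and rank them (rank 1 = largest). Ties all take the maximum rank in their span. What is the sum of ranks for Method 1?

11

Sorted (descending): 49, 49, 43, 36, 29, 26, 21
The 2 values of 49 occupy positions 1–2 → each gets rank 2.
Method 1 values → pooled ranks: 49→2, 49→2, 36→4, 43→3
Rank sum = 2 + 2 + 4 + 3 = 11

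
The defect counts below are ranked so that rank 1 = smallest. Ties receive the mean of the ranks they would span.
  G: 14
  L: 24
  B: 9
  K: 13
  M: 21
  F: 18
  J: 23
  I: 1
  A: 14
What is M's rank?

7

Sorted (ascending): 1, 9, 13, 14, 14, 18, 21, 23, 24
The 2 values of 14 occupy positions 4–5 → average rank (4+5)/2 = 4.5.
M has value 21 → rank 7.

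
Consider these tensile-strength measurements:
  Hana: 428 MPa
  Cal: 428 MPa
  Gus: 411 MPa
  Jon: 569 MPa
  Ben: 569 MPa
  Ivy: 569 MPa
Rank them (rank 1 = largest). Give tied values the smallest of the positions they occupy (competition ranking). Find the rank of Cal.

Sorted (descending): 569, 569, 569, 428, 428, 411
The 3 values of 569 occupy positions 1–3 → each gets rank 1.
The 2 values of 428 occupy positions 4–5 → each gets rank 4.
Cal has value 428 MPa → rank 4.

4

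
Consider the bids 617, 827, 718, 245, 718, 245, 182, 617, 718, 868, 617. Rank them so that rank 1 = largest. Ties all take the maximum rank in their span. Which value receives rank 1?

Sorted (descending): 868, 827, 718, 718, 718, 617, 617, 617, 245, 245, 182
The 3 values of 718 occupy positions 3–5 → each gets rank 5.
The 3 values of 617 occupy positions 6–8 → each gets rank 8.
The 2 values of 245 occupy positions 9–10 → each gets rank 10.
Rank 1 → value 868.

868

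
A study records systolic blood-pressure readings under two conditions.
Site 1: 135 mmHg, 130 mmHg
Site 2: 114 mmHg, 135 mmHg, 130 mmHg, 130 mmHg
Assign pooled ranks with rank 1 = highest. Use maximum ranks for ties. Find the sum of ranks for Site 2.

18

Sorted (descending): 135, 135, 130, 130, 130, 114
The 2 values of 135 occupy positions 1–2 → each gets rank 2.
The 3 values of 130 occupy positions 3–5 → each gets rank 5.
Site 2 values → pooled ranks: 114→6, 135→2, 130→5, 130→5
Rank sum = 6 + 2 + 5 + 5 = 18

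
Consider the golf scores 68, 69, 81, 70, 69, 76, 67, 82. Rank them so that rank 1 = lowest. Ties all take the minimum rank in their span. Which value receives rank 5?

70

Sorted (ascending): 67, 68, 69, 69, 70, 76, 81, 82
The 2 values of 69 occupy positions 3–4 → each gets rank 3.
Rank 5 → value 70.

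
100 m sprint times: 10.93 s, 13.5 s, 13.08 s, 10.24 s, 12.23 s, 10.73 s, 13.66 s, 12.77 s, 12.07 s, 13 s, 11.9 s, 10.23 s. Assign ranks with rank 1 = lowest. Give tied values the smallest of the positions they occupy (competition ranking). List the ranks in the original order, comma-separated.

Sorted (ascending): 10.23, 10.24, 10.73, 10.93, 11.9, 12.07, 12.23, 12.77, 13, 13.08, 13.5, 13.66
No ties — each value takes its position as its rank.

4, 11, 10, 2, 7, 3, 12, 8, 6, 9, 5, 1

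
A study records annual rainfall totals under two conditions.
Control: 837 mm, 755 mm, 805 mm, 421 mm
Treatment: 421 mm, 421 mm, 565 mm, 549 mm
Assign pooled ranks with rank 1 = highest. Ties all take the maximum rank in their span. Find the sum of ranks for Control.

14

Sorted (descending): 837, 805, 755, 565, 549, 421, 421, 421
The 3 values of 421 occupy positions 6–8 → each gets rank 8.
Control values → pooled ranks: 837→1, 755→3, 805→2, 421→8
Rank sum = 1 + 3 + 2 + 8 = 14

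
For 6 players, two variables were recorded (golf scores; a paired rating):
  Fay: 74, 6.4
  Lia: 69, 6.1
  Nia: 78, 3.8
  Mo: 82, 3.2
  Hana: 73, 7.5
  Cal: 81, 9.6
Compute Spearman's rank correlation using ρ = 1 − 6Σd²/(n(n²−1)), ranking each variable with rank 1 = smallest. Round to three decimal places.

-0.257

Ranks of variable 1: 3, 1, 4, 6, 2, 5
Ranks of variable 2: 4, 3, 2, 1, 5, 6
d = r₁ − r₂: -1, -2, 2, 5, -3, -1
d²: 1, 4, 4, 25, 9, 1; Σd² = 44
ρ = 1 − 6·44/(6·35) = 1 − 264/210 = -0.257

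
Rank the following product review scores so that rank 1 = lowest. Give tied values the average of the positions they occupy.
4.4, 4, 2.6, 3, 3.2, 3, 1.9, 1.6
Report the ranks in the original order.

8, 7, 3, 4.5, 6, 4.5, 2, 1

Sorted (ascending): 1.6, 1.9, 2.6, 3, 3, 3.2, 4, 4.4
The 2 values of 3 occupy positions 4–5 → average rank (4+5)/2 = 4.5.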